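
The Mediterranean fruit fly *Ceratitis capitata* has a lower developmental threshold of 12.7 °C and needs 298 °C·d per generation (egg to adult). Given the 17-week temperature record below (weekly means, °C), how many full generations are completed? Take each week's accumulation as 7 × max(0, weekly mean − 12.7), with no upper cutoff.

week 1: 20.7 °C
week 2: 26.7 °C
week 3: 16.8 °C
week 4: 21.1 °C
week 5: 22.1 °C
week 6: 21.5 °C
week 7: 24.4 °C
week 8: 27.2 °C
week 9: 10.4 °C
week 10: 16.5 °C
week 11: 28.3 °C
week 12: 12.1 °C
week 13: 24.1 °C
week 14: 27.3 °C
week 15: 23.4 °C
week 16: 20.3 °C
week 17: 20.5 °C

Weekly DD (7 × max(0, T̄ − 12.7)): 56.0, 98.0, 28.7, 58.8, 65.8, 61.6, 81.9, 101.5, 0.0, 26.6, 109.2, 0.0, 79.8, 102.2, 74.9, 53.2, 54.6.
Season total = 1052.8 DD.
Complete generations = ⌊1052.8 / 298⌋ = 3.

3 generations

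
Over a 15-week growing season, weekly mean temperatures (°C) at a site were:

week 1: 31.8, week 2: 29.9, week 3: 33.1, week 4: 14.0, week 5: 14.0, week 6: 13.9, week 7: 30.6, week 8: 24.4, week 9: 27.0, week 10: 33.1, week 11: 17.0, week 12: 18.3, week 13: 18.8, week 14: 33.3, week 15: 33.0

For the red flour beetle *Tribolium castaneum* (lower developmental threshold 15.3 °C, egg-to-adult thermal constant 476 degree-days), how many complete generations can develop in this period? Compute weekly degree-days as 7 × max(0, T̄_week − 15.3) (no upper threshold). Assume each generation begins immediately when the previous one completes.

Weekly DD (7 × max(0, T̄ − 15.3)): 115.5, 102.2, 124.6, 0.0, 0.0, 0.0, 107.1, 63.7, 81.9, 124.6, 11.9, 21.0, 24.5, 126.0, 123.9.
Season total = 1026.9 DD.
Complete generations = ⌊1026.9 / 476⌋ = 2.

2 generations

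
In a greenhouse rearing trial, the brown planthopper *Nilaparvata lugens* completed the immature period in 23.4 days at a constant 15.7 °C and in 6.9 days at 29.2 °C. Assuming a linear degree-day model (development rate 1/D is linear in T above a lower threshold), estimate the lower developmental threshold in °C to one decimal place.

10.1 °C

Linear rate model ⇒ the product D·(T − T_b) is constant across temperatures.
23.4·(15.7 − T_b) = 6.9·(29.2 − T_b)
T_b = (23.4·15.7 − 6.9·29.2) / (23.4 − 6.9) = 165.90 / 16.5 = 10.055 °C ≈ 10.1 °C.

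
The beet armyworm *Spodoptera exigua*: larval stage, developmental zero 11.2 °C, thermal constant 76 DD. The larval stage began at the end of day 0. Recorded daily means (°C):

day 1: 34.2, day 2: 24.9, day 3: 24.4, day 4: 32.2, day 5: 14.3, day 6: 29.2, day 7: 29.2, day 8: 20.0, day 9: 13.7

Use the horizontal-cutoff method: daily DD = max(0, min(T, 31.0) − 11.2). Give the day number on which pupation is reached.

Daily DD above 11.2 °C (capped at 19.8): 19.8, 13.7, 13.2, 19.8, 3.1, 18.0, 18.0, 8.8, 2.5.
Cumulative: 19.8, 33.5, 46.7, 66.5, 69.6, 87.6, 105.6, 114.4, 116.9.
The total first reaches 76 DD on day 6.

day 6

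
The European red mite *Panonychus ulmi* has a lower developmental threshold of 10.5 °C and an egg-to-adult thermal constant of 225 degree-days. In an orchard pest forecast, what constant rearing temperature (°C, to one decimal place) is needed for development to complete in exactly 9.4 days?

34.4 °C

Required daily accumulation = 225 / 9.4 = 23.936 DD/day.
T = T_base + 23.936 = 10.5 + 23.936 = 34.436 ≈ 34.4 °C.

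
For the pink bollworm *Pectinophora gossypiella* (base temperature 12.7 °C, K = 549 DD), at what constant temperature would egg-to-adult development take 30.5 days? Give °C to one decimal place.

Required daily accumulation = 549 / 30.5 = 18.000 DD/day.
T = T_base + 18.000 = 12.7 + 18.000 = 30.700 ≈ 30.7 °C.

30.7 °C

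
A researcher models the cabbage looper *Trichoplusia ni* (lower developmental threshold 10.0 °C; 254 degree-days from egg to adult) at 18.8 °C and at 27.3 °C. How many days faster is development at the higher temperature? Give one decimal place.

At 18.8 °C: 254 / (18.8 − 10.0) = 254 / 8.8 = 28.864 d.
At 27.3 °C: 254 / (27.3 − 10.0) = 254 / 17.3 = 14.682 d.
Difference = |28.864 − 14.682| = 14.182 ≈ 14.2 days.

14.2 days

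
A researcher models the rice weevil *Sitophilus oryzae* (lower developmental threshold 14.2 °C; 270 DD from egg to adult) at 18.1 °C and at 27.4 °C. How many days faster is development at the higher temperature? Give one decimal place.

At 18.1 °C: 270 / (18.1 − 14.2) = 270 / 3.9 = 69.231 d.
At 27.4 °C: 270 / (27.4 − 14.2) = 270 / 13.2 = 20.455 d.
Difference = |69.231 − 20.455| = 48.776 ≈ 48.8 days.

48.8 days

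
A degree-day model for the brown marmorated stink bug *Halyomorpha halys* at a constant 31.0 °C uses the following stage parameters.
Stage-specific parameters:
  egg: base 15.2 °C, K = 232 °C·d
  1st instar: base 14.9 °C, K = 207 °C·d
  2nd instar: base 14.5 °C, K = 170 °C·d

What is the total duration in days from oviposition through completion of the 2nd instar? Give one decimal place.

egg: 232 / (31.0 − 15.2) = 232 / 15.8 = 14.684 d.
1st instar: 207 / (31.0 − 14.9) = 207 / 16.1 = 12.857 d.
2nd instar: 170 / (31.0 − 14.5) = 170 / 16.5 = 10.303 d.
Sum = 37.844 ≈ 37.8 days.

37.8 days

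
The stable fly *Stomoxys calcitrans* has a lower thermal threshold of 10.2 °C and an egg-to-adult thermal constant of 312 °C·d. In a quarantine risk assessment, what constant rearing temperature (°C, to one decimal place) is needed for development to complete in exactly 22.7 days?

Required daily accumulation = 312 / 22.7 = 13.744 DD/day.
T = T_base + 13.744 = 10.2 + 13.744 = 23.944 ≈ 23.9 °C.

23.9 °C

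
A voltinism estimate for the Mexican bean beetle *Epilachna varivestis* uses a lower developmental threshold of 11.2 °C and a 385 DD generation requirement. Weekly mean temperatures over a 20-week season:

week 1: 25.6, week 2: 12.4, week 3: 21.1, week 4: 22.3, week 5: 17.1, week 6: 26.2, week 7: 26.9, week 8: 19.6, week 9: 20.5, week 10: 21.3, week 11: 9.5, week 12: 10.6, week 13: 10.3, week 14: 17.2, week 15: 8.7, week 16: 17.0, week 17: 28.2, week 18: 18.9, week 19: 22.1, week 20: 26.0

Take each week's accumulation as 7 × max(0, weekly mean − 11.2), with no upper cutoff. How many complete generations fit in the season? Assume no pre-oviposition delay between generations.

2 generations

Weekly DD (7 × max(0, T̄ − 11.2)): 100.8, 8.4, 69.3, 77.7, 41.3, 105.0, 109.9, 58.8, 65.1, 70.7, 0.0, 0.0, 0.0, 42.0, 0.0, 40.6, 119.0, 53.9, 76.3, 103.6.
Season total = 1142.4 DD.
Complete generations = ⌊1142.4 / 385⌋ = 2.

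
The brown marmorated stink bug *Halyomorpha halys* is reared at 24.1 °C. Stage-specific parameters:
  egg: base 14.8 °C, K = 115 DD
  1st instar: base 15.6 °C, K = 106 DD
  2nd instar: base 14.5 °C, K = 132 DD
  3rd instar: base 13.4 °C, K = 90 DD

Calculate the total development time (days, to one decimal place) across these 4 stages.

egg: 115 / (24.1 − 14.8) = 115 / 9.3 = 12.366 d.
1st instar: 106 / (24.1 − 15.6) = 106 / 8.5 = 12.471 d.
2nd instar: 132 / (24.1 − 14.5) = 132 / 9.6 = 13.750 d.
3rd instar: 90 / (24.1 − 13.4) = 90 / 10.7 = 8.411 d.
Sum = 46.997 ≈ 47.0 days.

47.0 days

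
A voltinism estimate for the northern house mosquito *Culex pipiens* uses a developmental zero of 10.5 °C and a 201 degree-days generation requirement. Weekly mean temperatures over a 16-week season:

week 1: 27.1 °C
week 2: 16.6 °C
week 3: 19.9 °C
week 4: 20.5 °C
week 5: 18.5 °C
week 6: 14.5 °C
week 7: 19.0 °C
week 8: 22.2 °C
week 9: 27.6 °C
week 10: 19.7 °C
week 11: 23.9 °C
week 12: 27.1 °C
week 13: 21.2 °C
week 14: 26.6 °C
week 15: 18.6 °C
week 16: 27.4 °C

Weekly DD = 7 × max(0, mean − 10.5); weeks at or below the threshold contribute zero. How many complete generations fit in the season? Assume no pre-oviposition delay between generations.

6 generations

Weekly DD (7 × max(0, T̄ − 10.5)): 116.2, 42.7, 65.8, 70.0, 56.0, 28.0, 59.5, 81.9, 119.7, 64.4, 93.8, 116.2, 74.9, 112.7, 56.7, 118.3.
Season total = 1276.8 DD.
Complete generations = ⌊1276.8 / 201⌋ = 6.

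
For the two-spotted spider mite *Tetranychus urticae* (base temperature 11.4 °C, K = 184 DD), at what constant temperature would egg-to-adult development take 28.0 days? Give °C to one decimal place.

Required daily accumulation = 184 / 28.0 = 6.571 DD/day.
T = T_base + 6.571 = 11.4 + 6.571 = 17.971 ≈ 18.0 °C.

18.0 °C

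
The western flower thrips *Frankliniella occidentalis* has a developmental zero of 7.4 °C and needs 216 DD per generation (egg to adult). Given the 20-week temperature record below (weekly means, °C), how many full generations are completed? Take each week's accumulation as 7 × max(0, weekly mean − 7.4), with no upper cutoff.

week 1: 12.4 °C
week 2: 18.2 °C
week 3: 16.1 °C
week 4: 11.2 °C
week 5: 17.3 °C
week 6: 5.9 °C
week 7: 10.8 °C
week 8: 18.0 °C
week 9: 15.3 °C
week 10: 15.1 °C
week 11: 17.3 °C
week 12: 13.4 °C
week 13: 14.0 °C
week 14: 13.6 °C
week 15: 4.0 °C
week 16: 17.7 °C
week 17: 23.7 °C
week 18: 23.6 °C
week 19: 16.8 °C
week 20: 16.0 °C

5 generations

Weekly DD (7 × max(0, T̄ − 7.4)): 35.0, 75.6, 60.9, 26.6, 69.3, 0.0, 23.8, 74.2, 55.3, 53.9, 69.3, 42.0, 46.2, 43.4, 0.0, 72.1, 114.1, 113.4, 65.8, 60.2.
Season total = 1101.1 DD.
Complete generations = ⌊1101.1 / 216⌋ = 5.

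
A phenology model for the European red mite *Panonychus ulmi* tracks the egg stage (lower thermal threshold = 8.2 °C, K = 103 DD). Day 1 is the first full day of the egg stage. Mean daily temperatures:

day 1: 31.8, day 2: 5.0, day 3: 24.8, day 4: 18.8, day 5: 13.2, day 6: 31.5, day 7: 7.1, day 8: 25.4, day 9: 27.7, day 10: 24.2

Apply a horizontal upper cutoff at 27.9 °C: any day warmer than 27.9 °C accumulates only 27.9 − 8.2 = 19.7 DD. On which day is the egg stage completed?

Daily DD above 8.2 °C (capped at 19.7): 19.7, 0.0, 16.6, 10.6, 5.0, 19.7, 0.0, 17.2, 19.5, 16.0.
Cumulative: 19.7, 19.7, 36.3, 46.9, 51.9, 71.6, 71.6, 88.8, 108.3, 124.3.
The total first reaches 103 DD on day 9.

day 9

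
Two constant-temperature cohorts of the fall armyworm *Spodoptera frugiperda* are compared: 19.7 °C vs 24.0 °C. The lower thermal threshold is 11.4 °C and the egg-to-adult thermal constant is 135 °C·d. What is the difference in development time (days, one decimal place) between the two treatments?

5.6 days

At 19.7 °C: 135 / (19.7 − 11.4) = 135 / 8.3 = 16.265 d.
At 24.0 °C: 135 / (24.0 − 11.4) = 135 / 12.6 = 10.714 d.
Difference = |16.265 − 10.714| = 5.551 ≈ 5.6 days.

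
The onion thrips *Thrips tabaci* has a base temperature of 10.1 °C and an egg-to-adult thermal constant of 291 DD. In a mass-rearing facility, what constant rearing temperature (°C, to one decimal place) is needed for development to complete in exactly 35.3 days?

Required daily accumulation = 291 / 35.3 = 8.244 DD/day.
T = T_base + 8.244 = 10.1 + 8.244 = 18.344 ≈ 18.3 °C.

18.3 °C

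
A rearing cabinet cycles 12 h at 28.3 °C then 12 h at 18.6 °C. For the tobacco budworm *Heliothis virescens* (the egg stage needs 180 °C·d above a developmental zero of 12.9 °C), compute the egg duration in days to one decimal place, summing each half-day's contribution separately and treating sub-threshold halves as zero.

Day half: max(0, 28.3 − 12.9) × 0.5 = 15.4 × 0.5 = 7.70 DD.
Night half: max(0, 18.6 − 12.9) × 0.5 = 5.7 × 0.5 = 2.85 DD.
Per 24 h: 10.55 DD/day.
Duration = 180 / 10.55 = 17.062 ≈ 17.1 days.

17.1 days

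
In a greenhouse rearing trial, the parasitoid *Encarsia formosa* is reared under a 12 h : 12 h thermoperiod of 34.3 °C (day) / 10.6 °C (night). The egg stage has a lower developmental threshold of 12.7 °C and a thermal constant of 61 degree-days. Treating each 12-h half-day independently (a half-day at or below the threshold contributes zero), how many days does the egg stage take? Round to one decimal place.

Day half: max(0, 34.3 − 12.7) × 0.5 = 21.6 × 0.5 = 10.80 DD.
Night half: max(0, 10.6 − 12.7) × 0.5 = 0.0 × 0.5 = 0.00 DD.
Per 24 h: 10.80 DD/day.
Duration = 61 / 10.80 = 5.648 ≈ 5.6 days.

5.6 days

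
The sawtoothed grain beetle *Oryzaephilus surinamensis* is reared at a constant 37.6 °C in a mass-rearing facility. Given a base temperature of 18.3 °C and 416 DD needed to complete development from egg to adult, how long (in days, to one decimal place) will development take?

21.6 days

Daily accumulation = 37.6 − 18.3 = 19.3 DD/day.
Duration = 416 / 19.3 = 21.554 ≈ 21.6 days.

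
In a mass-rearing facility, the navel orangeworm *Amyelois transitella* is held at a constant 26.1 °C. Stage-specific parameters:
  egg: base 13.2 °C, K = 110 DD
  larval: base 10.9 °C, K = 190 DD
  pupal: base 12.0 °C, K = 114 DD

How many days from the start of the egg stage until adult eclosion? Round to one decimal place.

29.1 days

egg: 110 / (26.1 − 13.2) = 110 / 12.9 = 8.527 d.
larval: 190 / (26.1 − 10.9) = 190 / 15.2 = 12.500 d.
pupal: 114 / (26.1 − 12.0) = 114 / 14.1 = 8.085 d.
Sum = 29.112 ≈ 29.1 days.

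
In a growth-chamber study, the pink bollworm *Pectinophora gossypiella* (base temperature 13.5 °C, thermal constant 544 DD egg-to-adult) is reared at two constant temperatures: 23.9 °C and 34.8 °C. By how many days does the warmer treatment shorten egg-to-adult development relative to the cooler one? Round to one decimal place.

At 23.9 °C: 544 / (23.9 − 13.5) = 544 / 10.4 = 52.308 d.
At 34.8 °C: 544 / (34.8 − 13.5) = 544 / 21.3 = 25.540 d.
Difference = |52.308 − 25.540| = 26.768 ≈ 26.8 days.

26.8 days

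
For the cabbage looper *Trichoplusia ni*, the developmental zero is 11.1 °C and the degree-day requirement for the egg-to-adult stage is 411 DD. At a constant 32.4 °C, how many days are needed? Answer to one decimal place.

Daily accumulation = 32.4 − 11.1 = 21.3 DD/day.
Duration = 411 / 21.3 = 19.296 ≈ 19.3 days.

19.3 days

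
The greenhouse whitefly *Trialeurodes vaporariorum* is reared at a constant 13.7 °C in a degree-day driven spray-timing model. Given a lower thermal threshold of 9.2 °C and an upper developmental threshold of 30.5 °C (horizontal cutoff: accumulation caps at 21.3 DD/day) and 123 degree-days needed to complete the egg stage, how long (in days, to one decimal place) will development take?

Daily accumulation = 13.7 − 9.2 = 4.5 DD/day.
Duration = 123 / 4.5 = 27.333 ≈ 27.3 days.

27.3 days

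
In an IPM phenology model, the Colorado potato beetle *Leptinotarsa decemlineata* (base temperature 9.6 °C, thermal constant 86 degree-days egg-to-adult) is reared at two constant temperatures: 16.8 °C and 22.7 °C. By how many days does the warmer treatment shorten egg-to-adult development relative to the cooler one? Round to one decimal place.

At 16.8 °C: 86 / (16.8 − 9.6) = 86 / 7.2 = 11.944 d.
At 22.7 °C: 86 / (22.7 − 9.6) = 86 / 13.1 = 6.565 d.
Difference = |11.944 − 6.565| = 5.380 ≈ 5.4 days.

5.4 days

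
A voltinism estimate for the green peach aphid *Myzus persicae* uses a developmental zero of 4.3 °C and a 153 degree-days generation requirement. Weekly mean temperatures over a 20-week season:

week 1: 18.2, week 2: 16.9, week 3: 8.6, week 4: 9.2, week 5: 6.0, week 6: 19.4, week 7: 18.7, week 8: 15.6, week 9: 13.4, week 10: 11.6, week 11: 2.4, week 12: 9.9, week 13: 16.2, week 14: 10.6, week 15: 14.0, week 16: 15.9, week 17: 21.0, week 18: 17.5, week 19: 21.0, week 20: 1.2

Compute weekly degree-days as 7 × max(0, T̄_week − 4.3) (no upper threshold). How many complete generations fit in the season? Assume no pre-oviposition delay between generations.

Weekly DD (7 × max(0, T̄ − 4.3)): 97.3, 88.2, 30.1, 34.3, 11.9, 105.7, 100.8, 79.1, 63.7, 51.1, 0.0, 39.2, 83.3, 44.1, 67.9, 81.2, 116.9, 92.4, 116.9, 0.0.
Season total = 1304.1 DD.
Complete generations = ⌊1304.1 / 153⌋ = 8.

8 generations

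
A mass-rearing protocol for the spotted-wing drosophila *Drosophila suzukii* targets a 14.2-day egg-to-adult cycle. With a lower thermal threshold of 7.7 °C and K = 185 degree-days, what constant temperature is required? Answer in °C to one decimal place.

20.7 °C

Required daily accumulation = 185 / 14.2 = 13.028 DD/day.
T = T_base + 13.028 = 7.7 + 13.028 = 20.728 ≈ 20.7 °C.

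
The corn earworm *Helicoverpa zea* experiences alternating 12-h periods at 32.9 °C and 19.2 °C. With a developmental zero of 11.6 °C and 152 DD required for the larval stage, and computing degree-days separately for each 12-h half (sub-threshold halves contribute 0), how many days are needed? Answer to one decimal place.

Day half: max(0, 32.9 − 11.6) × 0.5 = 21.3 × 0.5 = 10.65 DD.
Night half: max(0, 19.2 − 11.6) × 0.5 = 7.6 × 0.5 = 3.80 DD.
Per 24 h: 14.45 DD/day.
Duration = 152 / 14.45 = 10.519 ≈ 10.5 days.

10.5 days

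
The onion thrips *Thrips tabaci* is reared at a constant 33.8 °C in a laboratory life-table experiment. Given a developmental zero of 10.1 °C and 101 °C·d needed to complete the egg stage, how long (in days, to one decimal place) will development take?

4.3 days

Daily accumulation = 33.8 − 10.1 = 23.7 DD/day.
Duration = 101 / 23.7 = 4.262 ≈ 4.3 days.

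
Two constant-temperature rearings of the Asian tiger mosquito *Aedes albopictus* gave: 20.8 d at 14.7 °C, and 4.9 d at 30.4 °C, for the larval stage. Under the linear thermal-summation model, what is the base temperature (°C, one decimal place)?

9.9 °C

Linear rate model ⇒ the product D·(T − T_b) is constant across temperatures.
20.8·(14.7 − T_b) = 4.9·(30.4 − T_b)
T_b = (20.8·14.7 − 4.9·30.4) / (20.8 − 4.9) = 156.80 / 15.9 = 9.862 °C ≈ 9.9 °C.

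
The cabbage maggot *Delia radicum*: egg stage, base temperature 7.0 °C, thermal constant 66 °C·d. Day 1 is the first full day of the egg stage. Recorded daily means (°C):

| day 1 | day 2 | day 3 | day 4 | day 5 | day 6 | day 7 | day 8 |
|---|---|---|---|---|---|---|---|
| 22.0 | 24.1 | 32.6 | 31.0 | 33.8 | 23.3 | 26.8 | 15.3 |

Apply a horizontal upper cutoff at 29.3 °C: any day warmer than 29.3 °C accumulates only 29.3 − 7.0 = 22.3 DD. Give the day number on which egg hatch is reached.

Daily DD above 7.0 °C (capped at 22.3): 15.0, 17.1, 22.3, 22.3, 22.3, 16.3, 19.8, 8.3.
Cumulative: 15.0, 32.1, 54.4, 76.7, 99.0, 115.3, 135.1, 143.4.
The total first reaches 66 DD on day 4.

day 4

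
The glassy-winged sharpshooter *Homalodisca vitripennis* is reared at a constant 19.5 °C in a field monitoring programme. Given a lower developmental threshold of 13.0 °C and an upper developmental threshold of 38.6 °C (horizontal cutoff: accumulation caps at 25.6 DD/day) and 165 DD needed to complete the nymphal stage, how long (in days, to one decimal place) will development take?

25.4 days

Daily accumulation = 19.5 − 13.0 = 6.5 DD/day.
Duration = 165 / 6.5 = 25.385 ≈ 25.4 days.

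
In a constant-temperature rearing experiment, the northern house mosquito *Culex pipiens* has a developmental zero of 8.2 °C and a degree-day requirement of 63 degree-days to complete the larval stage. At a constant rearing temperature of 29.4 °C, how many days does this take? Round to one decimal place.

Daily accumulation = 29.4 − 8.2 = 21.2 DD/day.
Duration = 63 / 21.2 = 2.972 ≈ 3.0 days.

3.0 days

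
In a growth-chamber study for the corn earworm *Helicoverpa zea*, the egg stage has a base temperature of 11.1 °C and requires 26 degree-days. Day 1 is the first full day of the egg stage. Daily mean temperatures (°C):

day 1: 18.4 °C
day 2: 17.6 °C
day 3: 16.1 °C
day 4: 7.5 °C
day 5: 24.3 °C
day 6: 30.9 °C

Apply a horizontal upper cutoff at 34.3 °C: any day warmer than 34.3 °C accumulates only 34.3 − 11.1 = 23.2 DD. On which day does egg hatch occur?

day 5

Daily DD above 11.1 °C (capped at 23.2): 7.3, 6.5, 5.0, 0.0, 13.2, 19.8.
Cumulative: 7.3, 13.8, 18.8, 18.8, 32.0, 51.8.
The total first reaches 26 DD on day 5.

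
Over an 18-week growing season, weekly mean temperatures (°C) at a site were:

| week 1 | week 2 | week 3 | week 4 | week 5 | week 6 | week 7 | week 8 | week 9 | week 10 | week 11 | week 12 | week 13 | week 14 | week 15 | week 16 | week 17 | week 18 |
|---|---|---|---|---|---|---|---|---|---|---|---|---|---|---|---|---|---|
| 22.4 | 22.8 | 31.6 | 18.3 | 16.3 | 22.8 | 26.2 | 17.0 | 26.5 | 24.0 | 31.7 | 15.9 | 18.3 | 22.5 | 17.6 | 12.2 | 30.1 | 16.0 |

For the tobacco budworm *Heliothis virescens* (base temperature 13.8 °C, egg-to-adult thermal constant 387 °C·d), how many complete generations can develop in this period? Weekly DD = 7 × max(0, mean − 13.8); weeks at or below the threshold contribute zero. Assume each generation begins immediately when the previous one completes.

Weekly DD (7 × max(0, T̄ − 13.8)): 60.2, 63.0, 124.6, 31.5, 17.5, 63.0, 86.8, 22.4, 88.9, 71.4, 125.3, 14.7, 31.5, 60.9, 26.6, 0.0, 114.1, 15.4.
Season total = 1017.8 DD.
Complete generations = ⌊1017.8 / 387⌋ = 2.

2 generations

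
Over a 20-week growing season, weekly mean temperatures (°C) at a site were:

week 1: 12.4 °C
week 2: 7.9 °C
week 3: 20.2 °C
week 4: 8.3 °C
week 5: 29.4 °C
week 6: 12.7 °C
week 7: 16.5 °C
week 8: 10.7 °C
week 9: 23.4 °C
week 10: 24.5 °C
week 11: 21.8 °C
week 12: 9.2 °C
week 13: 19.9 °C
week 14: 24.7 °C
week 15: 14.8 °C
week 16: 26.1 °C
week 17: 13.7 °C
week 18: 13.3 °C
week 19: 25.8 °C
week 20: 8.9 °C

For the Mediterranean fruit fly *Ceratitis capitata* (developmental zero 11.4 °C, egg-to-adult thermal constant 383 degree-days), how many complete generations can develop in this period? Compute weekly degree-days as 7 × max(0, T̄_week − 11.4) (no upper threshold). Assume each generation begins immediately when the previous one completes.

2 generations

Weekly DD (7 × max(0, T̄ − 11.4)): 7.0, 0.0, 61.6, 0.0, 126.0, 9.1, 35.7, 0.0, 84.0, 91.7, 72.8, 0.0, 59.5, 93.1, 23.8, 102.9, 16.1, 13.3, 100.8, 0.0.
Season total = 897.4 DD.
Complete generations = ⌊897.4 / 383⌋ = 2.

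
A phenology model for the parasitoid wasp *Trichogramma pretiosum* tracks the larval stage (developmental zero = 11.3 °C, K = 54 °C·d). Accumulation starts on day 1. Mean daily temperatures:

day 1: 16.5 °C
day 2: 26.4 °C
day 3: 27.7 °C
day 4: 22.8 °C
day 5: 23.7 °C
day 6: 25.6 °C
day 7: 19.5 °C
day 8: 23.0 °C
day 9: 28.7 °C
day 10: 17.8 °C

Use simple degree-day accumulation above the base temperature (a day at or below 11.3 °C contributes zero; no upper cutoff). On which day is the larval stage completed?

Daily DD above 11.3 °C: 5.2, 15.1, 16.4, 11.5, 12.4, 14.3, 8.2, 11.7, 17.4, 6.5.
Cumulative: 5.2, 20.3, 36.7, 48.2, 60.6, 74.9, 83.1, 94.8, 112.2, 118.7.
The total first reaches 54 DD on day 5.

day 5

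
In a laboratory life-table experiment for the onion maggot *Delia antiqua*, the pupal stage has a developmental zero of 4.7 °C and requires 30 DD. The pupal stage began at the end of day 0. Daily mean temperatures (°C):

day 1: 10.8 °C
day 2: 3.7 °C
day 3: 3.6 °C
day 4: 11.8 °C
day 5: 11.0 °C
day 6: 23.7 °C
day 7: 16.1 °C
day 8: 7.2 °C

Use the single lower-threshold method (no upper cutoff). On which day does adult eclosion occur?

Daily DD above 4.7 °C: 6.1, 0.0, 0.0, 7.1, 6.3, 19.0, 11.4, 2.5.
Cumulative: 6.1, 6.1, 6.1, 13.2, 19.5, 38.5, 49.9, 52.4.
The total first reaches 30 DD on day 6.

day 6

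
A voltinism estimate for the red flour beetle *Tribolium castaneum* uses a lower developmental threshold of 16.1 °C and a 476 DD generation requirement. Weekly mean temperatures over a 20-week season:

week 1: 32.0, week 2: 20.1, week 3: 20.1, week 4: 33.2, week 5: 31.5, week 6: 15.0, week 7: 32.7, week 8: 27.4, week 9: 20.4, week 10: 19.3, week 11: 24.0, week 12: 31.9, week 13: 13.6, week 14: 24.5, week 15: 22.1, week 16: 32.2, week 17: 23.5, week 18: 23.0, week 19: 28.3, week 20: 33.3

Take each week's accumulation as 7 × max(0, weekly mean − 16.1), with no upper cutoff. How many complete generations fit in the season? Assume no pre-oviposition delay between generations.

Weekly DD (7 × max(0, T̄ − 16.1)): 111.3, 28.0, 28.0, 119.7, 107.8, 0.0, 116.2, 79.1, 30.1, 22.4, 55.3, 110.6, 0.0, 58.8, 42.0, 112.7, 51.8, 48.3, 85.4, 120.4.
Season total = 1327.9 DD.
Complete generations = ⌊1327.9 / 476⌋ = 2.

2 generations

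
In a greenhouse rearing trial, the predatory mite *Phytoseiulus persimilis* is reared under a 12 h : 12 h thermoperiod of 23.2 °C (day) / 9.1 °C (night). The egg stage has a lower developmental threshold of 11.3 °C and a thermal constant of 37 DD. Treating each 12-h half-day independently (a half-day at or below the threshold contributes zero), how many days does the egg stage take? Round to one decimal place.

6.2 days

Day half: max(0, 23.2 − 11.3) × 0.5 = 11.9 × 0.5 = 5.95 DD.
Night half: max(0, 9.1 − 11.3) × 0.5 = 0.0 × 0.5 = 0.00 DD.
Per 24 h: 5.95 DD/day.
Duration = 37 / 5.95 = 6.218 ≈ 6.2 days.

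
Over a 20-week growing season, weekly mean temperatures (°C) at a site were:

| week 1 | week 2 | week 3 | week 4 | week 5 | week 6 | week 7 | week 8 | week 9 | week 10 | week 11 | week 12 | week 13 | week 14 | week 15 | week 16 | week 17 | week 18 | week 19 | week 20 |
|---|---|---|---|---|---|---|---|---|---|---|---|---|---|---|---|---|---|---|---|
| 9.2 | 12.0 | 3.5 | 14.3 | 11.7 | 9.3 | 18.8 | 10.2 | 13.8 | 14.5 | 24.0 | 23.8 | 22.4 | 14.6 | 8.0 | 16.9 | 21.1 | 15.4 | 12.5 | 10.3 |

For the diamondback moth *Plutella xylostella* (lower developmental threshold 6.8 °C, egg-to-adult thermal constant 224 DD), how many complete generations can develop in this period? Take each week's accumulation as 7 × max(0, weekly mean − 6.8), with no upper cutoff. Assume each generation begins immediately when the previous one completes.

4 generations

Weekly DD (7 × max(0, T̄ − 6.8)): 16.8, 36.4, 0.0, 52.5, 34.3, 17.5, 84.0, 23.8, 49.0, 53.9, 120.4, 119.0, 109.2, 54.6, 8.4, 70.7, 100.1, 60.2, 39.9, 24.5.
Season total = 1075.2 DD.
Complete generations = ⌊1075.2 / 224⌋ = 4.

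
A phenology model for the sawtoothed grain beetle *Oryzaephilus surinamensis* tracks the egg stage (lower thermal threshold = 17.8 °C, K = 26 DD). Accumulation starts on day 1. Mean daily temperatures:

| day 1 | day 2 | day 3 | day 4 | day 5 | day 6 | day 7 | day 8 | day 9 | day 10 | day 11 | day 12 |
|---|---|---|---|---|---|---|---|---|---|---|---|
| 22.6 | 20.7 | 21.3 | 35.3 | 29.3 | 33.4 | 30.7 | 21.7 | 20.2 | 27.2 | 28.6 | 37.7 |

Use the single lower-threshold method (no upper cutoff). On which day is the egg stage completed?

Daily DD above 17.8 °C: 4.8, 2.9, 3.5, 17.5, 11.5, 15.6, 12.9, 3.9, 2.4, 9.4, 10.8, 19.9.
Cumulative: 4.8, 7.7, 11.2, 28.7, 40.2, 55.8, 68.7, 72.6, 75.0, 84.4, 95.2, 115.1.
The total first reaches 26 DD on day 4.

day 4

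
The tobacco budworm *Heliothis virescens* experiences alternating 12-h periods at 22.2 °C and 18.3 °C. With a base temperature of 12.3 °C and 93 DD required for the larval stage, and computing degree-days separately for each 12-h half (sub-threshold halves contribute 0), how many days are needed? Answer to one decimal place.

Day half: max(0, 22.2 − 12.3) × 0.5 = 9.9 × 0.5 = 4.95 DD.
Night half: max(0, 18.3 − 12.3) × 0.5 = 6.0 × 0.5 = 3.00 DD.
Per 24 h: 7.95 DD/day.
Duration = 93 / 7.95 = 11.698 ≈ 11.7 days.

11.7 days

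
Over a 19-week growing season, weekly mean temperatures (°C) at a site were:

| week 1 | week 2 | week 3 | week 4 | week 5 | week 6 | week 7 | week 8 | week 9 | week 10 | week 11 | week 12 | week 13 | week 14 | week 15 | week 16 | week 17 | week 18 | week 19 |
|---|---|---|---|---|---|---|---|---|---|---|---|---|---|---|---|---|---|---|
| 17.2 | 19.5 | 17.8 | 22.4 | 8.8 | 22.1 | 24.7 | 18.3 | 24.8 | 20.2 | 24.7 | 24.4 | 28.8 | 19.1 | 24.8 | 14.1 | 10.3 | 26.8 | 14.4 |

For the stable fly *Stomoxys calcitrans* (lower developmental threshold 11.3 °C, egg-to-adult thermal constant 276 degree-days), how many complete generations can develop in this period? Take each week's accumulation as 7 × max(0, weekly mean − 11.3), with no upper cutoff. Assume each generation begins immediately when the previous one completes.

4 generations

Weekly DD (7 × max(0, T̄ − 11.3)): 41.3, 57.4, 45.5, 77.7, 0.0, 75.6, 93.8, 49.0, 94.5, 62.3, 93.8, 91.7, 122.5, 54.6, 94.5, 19.6, 0.0, 108.5, 21.7.
Season total = 1204.0 DD.
Complete generations = ⌊1204.0 / 276⌋ = 4.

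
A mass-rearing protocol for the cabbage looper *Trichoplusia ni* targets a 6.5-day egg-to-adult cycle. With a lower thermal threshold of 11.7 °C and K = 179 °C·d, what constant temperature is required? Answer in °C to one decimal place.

Required daily accumulation = 179 / 6.5 = 27.538 DD/day.
T = T_base + 27.538 = 11.7 + 27.538 = 39.238 ≈ 39.2 °C.

39.2 °C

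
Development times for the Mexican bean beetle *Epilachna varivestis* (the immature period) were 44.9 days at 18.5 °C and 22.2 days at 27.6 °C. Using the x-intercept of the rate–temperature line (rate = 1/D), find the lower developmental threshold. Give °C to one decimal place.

9.6 °C

Under the model K = D·(T − T_b), so D₁·(T₁ − T_b) = D₂·(T₂ − T_b).
44.9·(18.5 − T_b) = 22.2·(27.6 − T_b)
T_b = (44.9·18.5 − 22.2·27.6) / (44.9 − 22.2) = 217.93 / 22.7 = 9.600 °C ≈ 9.6 °C.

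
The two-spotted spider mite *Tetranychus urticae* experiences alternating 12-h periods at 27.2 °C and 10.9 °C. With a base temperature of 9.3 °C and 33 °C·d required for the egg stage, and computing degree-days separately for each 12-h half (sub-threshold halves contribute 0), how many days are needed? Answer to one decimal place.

3.4 days

Day half: max(0, 27.2 − 9.3) × 0.5 = 17.9 × 0.5 = 8.95 DD.
Night half: max(0, 10.9 − 9.3) × 0.5 = 1.6 × 0.5 = 0.80 DD.
Per 24 h: 9.75 DD/day.
Duration = 33 / 9.75 = 3.385 ≈ 3.4 days.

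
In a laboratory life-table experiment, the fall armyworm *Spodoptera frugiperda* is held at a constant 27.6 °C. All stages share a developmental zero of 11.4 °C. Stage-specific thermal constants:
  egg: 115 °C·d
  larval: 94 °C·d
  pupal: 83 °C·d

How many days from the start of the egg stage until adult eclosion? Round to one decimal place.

Daily accumulation at 27.6 °C = 27.6 − 11.4 = 16.2 DD/day.
Total K = 115 + 94 + 83 = 292 DD.
Total duration = 292 / 16.2 = 18.025 ≈ 18.0 days.

18.0 days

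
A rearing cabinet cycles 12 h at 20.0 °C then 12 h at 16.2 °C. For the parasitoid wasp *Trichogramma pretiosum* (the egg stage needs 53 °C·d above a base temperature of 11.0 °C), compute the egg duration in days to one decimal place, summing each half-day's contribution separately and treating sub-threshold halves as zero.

7.5 days

Day half: max(0, 20.0 − 11.0) × 0.5 = 9.0 × 0.5 = 4.50 DD.
Night half: max(0, 16.2 − 11.0) × 0.5 = 5.2 × 0.5 = 2.60 DD.
Per 24 h: 7.10 DD/day.
Duration = 53 / 7.10 = 7.465 ≈ 7.5 days.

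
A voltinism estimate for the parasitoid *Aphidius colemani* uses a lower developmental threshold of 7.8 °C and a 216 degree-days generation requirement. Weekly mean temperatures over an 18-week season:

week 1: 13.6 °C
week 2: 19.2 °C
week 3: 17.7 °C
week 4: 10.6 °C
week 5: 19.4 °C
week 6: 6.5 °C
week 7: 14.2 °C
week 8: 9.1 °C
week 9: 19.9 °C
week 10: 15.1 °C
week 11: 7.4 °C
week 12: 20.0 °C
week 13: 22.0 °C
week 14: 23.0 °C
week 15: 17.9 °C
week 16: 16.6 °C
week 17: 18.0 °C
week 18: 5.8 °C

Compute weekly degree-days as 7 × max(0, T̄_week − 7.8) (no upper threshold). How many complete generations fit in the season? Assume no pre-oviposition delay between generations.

Weekly DD (7 × max(0, T̄ − 7.8)): 40.6, 79.8, 69.3, 19.6, 81.2, 0.0, 44.8, 9.1, 84.7, 51.1, 0.0, 85.4, 99.4, 106.4, 70.7, 61.6, 71.4, 0.0.
Season total = 975.1 DD.
Complete generations = ⌊975.1 / 216⌋ = 4.

4 generations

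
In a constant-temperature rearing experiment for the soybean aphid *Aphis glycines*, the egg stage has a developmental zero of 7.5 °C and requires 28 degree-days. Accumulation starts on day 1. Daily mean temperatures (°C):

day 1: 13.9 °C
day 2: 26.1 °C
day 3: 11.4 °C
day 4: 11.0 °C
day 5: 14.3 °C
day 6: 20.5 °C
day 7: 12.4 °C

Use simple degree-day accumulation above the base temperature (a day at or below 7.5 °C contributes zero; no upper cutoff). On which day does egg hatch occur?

Daily DD above 7.5 °C: 6.4, 18.6, 3.9, 3.5, 6.8, 13.0, 4.9.
Cumulative: 6.4, 25.0, 28.9, 32.4, 39.2, 52.2, 57.1.
The total first reaches 28 DD on day 3.

day 3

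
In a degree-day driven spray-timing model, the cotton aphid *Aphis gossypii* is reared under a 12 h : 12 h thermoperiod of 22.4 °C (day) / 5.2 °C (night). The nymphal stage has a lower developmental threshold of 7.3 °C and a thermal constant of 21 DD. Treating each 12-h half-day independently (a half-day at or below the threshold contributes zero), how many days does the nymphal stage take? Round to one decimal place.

Day half: max(0, 22.4 − 7.3) × 0.5 = 15.1 × 0.5 = 7.55 DD.
Night half: max(0, 5.2 − 7.3) × 0.5 = 0.0 × 0.5 = 0.00 DD.
Per 24 h: 7.55 DD/day.
Duration = 21 / 7.55 = 2.781 ≈ 2.8 days.

2.8 days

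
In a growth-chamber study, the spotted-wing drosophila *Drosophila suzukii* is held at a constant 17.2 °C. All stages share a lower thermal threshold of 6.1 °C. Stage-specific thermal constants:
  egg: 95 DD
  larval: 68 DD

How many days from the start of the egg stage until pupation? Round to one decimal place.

14.7 days

Daily accumulation at 17.2 °C = 17.2 − 6.1 = 11.1 DD/day.
Total K = 95 + 68 = 163 DD.
Total duration = 163 / 11.1 = 14.685 ≈ 14.7 days.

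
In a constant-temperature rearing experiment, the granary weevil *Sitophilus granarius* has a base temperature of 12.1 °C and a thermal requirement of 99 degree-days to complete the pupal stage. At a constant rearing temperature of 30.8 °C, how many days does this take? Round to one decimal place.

Daily accumulation = 30.8 − 12.1 = 18.7 DD/day.
Duration = 99 / 18.7 = 5.294 ≈ 5.3 days.

5.3 days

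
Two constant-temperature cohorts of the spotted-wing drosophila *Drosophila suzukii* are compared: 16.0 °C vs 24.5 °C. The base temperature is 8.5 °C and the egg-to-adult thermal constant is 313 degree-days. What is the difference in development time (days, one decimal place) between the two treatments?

22.2 days

At 16.0 °C: 313 / (16.0 − 8.5) = 313 / 7.5 = 41.733 d.
At 24.5 °C: 313 / (24.5 − 8.5) = 313 / 16.0 = 19.562 d.
Difference = |41.733 − 19.562| = 22.171 ≈ 22.2 days.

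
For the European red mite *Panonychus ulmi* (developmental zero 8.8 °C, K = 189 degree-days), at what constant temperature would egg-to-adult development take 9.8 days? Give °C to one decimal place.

Required daily accumulation = 189 / 9.8 = 19.286 DD/day.
T = T_base + 19.286 = 8.8 + 19.286 = 28.086 ≈ 28.1 °C.

28.1 °C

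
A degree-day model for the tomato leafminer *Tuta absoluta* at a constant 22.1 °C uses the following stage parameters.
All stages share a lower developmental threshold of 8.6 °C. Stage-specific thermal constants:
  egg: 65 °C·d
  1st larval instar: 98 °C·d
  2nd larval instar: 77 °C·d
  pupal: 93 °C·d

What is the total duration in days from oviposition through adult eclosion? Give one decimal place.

Daily accumulation at 22.1 °C = 22.1 − 8.6 = 13.5 DD/day.
Total K = 65 + 98 + 77 + 93 = 333 DD.
Total duration = 333 / 13.5 = 24.667 ≈ 24.7 days.

24.7 days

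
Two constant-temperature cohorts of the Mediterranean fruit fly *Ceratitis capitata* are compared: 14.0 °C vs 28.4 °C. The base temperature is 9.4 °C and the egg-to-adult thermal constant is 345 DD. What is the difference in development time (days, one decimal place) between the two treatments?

56.8 days

At 14.0 °C: 345 / (14.0 − 9.4) = 345 / 4.6 = 75.000 d.
At 28.4 °C: 345 / (28.4 − 9.4) = 345 / 19.0 = 18.158 d.
Difference = |75.000 − 18.158| = 56.842 ≈ 56.8 days.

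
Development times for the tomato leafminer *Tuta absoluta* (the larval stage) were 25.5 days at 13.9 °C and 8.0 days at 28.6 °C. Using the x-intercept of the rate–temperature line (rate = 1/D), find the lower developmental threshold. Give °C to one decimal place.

Linear rate model ⇒ the product D·(T − T_b) is constant across temperatures.
25.5·(13.9 − T_b) = 8.0·(28.6 − T_b)
T_b = (25.5·13.9 − 8.0·28.6) / (25.5 − 8.0) = 125.65 / 17.5 = 7.180 °C ≈ 7.2 °C.

7.2 °C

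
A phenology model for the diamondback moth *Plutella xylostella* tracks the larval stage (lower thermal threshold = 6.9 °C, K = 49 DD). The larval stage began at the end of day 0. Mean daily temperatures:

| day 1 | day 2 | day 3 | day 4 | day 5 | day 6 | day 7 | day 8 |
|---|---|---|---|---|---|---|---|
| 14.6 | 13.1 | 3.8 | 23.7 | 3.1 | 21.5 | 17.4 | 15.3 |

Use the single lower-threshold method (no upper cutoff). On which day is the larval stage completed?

day 7

Daily DD above 6.9 °C: 7.7, 6.2, 0.0, 16.8, 0.0, 14.6, 10.5, 8.4.
Cumulative: 7.7, 13.9, 13.9, 30.7, 30.7, 45.3, 55.8, 64.2.
The total first reaches 49 DD on day 7.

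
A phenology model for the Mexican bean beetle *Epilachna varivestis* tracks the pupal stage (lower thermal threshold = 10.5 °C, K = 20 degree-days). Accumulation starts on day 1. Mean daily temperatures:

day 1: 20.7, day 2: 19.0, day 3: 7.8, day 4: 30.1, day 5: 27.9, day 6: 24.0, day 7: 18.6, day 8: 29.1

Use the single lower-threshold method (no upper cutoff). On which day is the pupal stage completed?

day 4

Daily DD above 10.5 °C: 10.2, 8.5, 0.0, 19.6, 17.4, 13.5, 8.1, 18.6.
Cumulative: 10.2, 18.7, 18.7, 38.3, 55.7, 69.2, 77.3, 95.9.
The total first reaches 20 DD on day 4.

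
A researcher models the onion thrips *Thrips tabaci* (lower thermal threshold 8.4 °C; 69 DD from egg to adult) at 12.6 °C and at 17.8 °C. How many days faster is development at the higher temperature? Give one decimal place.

At 12.6 °C: 69 / (12.6 − 8.4) = 69 / 4.2 = 16.429 d.
At 17.8 °C: 69 / (17.8 − 8.4) = 69 / 9.4 = 7.340 d.
Difference = |16.429 − 7.340| = 9.088 ≈ 9.1 days.

9.1 days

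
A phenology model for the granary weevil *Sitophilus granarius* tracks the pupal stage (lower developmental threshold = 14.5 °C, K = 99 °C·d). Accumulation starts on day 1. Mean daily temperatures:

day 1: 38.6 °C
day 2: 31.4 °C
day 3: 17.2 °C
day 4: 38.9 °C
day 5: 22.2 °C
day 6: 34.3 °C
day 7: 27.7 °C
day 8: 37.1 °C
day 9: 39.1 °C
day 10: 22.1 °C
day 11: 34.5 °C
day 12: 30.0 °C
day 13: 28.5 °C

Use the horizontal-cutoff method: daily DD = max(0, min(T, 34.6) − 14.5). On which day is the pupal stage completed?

day 7

Daily DD above 14.5 °C (capped at 20.1): 20.1, 16.9, 2.7, 20.1, 7.7, 19.8, 13.2, 20.1, 20.1, 7.6, 20.0, 15.5, 14.0.
Cumulative: 20.1, 37.0, 39.7, 59.8, 67.5, 87.3, 100.5, 120.6, 140.7, 148.3, 168.3, 183.8, 197.8.
The total first reaches 99 DD on day 7.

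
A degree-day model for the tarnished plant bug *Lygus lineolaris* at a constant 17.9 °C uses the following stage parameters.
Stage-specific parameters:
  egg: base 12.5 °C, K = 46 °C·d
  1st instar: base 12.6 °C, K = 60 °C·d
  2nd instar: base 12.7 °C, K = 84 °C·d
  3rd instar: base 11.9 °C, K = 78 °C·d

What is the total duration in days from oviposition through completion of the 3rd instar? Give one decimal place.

egg: 46 / (17.9 − 12.5) = 46 / 5.4 = 8.519 d.
1st instar: 60 / (17.9 − 12.6) = 60 / 5.3 = 11.321 d.
2nd instar: 84 / (17.9 − 12.7) = 84 / 5.2 = 16.154 d.
3rd instar: 78 / (17.9 − 11.9) = 78 / 6.0 = 13.000 d.
Sum = 48.993 ≈ 49.0 days.

49.0 days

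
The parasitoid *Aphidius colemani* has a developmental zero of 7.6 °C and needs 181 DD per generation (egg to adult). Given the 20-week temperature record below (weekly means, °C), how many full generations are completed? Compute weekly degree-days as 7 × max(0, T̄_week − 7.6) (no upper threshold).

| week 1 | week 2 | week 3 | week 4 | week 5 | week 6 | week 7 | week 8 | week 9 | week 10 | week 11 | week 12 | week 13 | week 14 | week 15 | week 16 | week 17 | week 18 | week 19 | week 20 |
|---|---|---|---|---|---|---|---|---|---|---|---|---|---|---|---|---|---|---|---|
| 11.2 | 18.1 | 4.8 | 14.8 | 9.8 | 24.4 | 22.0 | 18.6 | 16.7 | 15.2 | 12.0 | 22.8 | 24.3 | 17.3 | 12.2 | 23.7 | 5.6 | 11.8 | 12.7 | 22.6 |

Weekly DD (7 × max(0, T̄ − 7.6)): 25.2, 73.5, 0.0, 50.4, 15.4, 117.6, 100.8, 77.0, 63.7, 53.2, 30.8, 106.4, 116.9, 67.9, 32.2, 112.7, 0.0, 29.4, 35.7, 105.0.
Season total = 1213.8 DD.
Complete generations = ⌊1213.8 / 181⌋ = 6.

6 generations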